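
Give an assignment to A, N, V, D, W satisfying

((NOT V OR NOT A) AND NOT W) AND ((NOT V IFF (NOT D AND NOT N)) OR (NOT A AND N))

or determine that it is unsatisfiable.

A = False, N = True, V = False, D = False, W = False

  (NOT V OR NOT A) AND NOT W = True
    NOT V OR NOT A = True
      NOT V = True
      NOT A = True
    NOT W = True
  (NOT V IFF (NOT D AND NOT N)) OR (NOT A AND N) = True
    NOT V IFF (NOT D AND NOT N) = False
      NOT V = True
      NOT D AND NOT N = False
        NOT D = True
        NOT N = False
    NOT A AND N = True
      NOT A = True
Both conjuncts True, so the formula holds.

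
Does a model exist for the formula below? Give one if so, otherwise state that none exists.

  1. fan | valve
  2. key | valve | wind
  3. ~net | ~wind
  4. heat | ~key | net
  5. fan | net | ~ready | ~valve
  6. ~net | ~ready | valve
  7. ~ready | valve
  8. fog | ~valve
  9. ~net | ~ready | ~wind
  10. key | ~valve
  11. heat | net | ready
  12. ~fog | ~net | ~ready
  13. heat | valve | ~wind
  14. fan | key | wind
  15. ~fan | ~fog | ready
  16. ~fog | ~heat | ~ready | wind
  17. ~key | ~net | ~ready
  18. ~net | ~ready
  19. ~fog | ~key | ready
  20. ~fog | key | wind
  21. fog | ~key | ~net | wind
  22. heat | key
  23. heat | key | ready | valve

heat = True, wind = True, fog = False, ready = False, net = False, valve = False, key = False, fan = True

Set heat = True.
Set wind = True.
  then (~net | ~wind) forces net = False.
Set fog = False.
  then (fog | ~valve) forces valve = False.
  then (fan | valve) forces fan = True.
  then (~ready | valve) forces ready = False.
Set key = False.
All clauses satisfied.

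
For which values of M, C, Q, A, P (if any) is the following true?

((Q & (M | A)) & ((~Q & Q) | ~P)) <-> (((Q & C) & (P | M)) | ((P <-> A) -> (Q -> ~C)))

M = False; C = True; Q = True; A = True; P = False

  ((Q & (M | A)) & ((~Q & Q) | ~P)) <-> (((Q & C) & (P | M)) | ((P <-> A) -> (Q -> ~C))) = True
    (Q & (M | A)) & ((~Q & Q) | ~P) = True
      Q & (M | A) = True
        M | A = True
      (~Q & Q) | ~P = True
        ~Q & Q = False
          ~Q = False
        ~P = True
    ((Q & C) & (P | M)) | ((P <-> A) -> (Q -> ~C)) = True
      (Q & C) & (P | M) = False
        Q & C = True
        P | M = False
      (P <-> A) -> (Q -> ~C) = True
        P <-> A = False
        Q -> ~C = False
          ~C = False
The formula evaluates to True.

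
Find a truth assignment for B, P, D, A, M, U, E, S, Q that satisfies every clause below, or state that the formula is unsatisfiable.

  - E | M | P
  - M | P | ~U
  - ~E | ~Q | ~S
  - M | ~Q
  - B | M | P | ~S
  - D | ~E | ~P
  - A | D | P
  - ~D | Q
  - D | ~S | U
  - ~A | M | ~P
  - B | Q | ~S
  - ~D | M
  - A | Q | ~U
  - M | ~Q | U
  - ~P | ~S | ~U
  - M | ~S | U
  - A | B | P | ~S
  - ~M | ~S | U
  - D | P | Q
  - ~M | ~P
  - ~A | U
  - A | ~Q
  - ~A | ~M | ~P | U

B = False, P = True, D = False, A = False, M = False, U = False, E = False, S = False, Q = False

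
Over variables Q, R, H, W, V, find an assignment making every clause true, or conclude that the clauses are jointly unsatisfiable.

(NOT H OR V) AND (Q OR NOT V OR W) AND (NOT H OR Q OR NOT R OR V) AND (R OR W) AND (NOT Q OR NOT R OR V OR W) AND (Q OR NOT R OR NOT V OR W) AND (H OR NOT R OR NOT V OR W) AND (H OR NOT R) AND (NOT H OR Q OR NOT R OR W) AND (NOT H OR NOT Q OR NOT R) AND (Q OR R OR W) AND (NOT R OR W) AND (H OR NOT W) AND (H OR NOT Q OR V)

Set Q = False.
Set R = True.
  then (H OR NOT R) forces H = True.
  then (NOT H OR Q OR NOT R OR W) forces W = True.
  then (NOT H OR V) forces V = True.
All clauses satisfied.

Q: False; R: True; H: True; W: True; V: True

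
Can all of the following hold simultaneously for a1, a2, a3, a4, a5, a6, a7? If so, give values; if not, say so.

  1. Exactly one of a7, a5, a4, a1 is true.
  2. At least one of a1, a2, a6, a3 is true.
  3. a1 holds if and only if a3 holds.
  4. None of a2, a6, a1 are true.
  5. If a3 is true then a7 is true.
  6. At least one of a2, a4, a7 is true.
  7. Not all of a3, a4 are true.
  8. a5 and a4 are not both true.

Case a2 = True:
  Constraint (4) is violated (a2=T) — contradiction.
Case a2 = False:
  (4) forces a6 = False.
  (4) forces a1 = False.
  (2) with a1=F, a2=F, a6=F forces a3 = True.
  Constraint (3) is violated (a1=F, a3=T) — contradiction.
Both cases fail — unsatisfiable.

The formula is unsatisfiable.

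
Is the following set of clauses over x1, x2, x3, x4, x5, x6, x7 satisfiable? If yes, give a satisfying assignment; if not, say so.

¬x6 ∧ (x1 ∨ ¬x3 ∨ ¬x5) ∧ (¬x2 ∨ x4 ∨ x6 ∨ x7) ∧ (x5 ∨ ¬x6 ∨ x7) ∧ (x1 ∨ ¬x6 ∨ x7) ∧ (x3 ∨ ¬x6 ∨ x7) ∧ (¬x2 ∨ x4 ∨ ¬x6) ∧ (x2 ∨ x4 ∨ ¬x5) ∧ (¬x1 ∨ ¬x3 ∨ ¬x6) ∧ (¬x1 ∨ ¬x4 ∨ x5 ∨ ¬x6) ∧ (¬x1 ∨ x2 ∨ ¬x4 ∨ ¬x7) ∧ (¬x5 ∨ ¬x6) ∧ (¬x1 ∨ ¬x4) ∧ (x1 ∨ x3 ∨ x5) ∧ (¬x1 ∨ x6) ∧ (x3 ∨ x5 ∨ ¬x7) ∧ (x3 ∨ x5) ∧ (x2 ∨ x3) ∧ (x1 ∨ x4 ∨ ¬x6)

x1 = False; x2 = False; x3 = True; x4 = False; x5 = False; x6 = False; x7 = True

Unit clause (¬x6) forces x6 = False.
In (¬x1 ∨ x6) only ¬x1 is left, so x1 = False.
Set x2 = False.
  then (x2 ∨ x3) forces x3 = True.
  then (x1 ∨ ¬x3 ∨ ¬x5) forces x5 = False.
Set x4 = False.
Set x7 = True.
All clauses satisfied.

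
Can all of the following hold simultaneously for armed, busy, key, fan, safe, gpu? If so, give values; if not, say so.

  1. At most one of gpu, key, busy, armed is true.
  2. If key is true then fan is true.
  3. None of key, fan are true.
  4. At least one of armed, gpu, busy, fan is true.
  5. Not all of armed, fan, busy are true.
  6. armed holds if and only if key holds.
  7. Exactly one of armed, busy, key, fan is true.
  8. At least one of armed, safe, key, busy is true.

armed=F, busy=T, key=F, fan=F, safe=F, gpu=F

  (1) {gpu, key, busy, armed}: 1 true — at most one ✓
  (2) key=F ⇒ fan: vacuous ✓
  (3) {key, fan}: 0 true — none ✓
  (4) {armed, gpu, busy, fan}: 1 true — at least one ✓
  (5) {armed, fan, busy}: 1/3 true — not all ✓
  (6) armed=F, key=F — same ✓
  (7) {armed, busy, key, fan}: 1 true — exactly one ✓
  (8) {armed, safe, key, busy}: 1 true — at least one ✓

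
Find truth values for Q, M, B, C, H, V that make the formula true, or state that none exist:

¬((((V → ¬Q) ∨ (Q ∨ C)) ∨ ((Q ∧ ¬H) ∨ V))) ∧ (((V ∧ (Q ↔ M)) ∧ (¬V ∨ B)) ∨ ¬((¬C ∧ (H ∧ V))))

The conjunct ¬((((V → ¬Q) ∨ (Q ∨ C)) ∨ ((Q ∧ ¬H) ∨ V))) is unsatisfiable on its own:
  Q = True: this becomes ¬((True ∨ (¬H ∨ V))) = False.
  Q = False: this becomes ¬((True ∨ V)) = False.
So the whole conjunction is unsatisfiable.

Unsatisfiable — no assignment works.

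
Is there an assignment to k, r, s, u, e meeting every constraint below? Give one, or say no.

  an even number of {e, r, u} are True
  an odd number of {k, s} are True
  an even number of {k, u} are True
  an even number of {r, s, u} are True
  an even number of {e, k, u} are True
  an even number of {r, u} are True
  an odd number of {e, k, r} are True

UNSATISFIABLE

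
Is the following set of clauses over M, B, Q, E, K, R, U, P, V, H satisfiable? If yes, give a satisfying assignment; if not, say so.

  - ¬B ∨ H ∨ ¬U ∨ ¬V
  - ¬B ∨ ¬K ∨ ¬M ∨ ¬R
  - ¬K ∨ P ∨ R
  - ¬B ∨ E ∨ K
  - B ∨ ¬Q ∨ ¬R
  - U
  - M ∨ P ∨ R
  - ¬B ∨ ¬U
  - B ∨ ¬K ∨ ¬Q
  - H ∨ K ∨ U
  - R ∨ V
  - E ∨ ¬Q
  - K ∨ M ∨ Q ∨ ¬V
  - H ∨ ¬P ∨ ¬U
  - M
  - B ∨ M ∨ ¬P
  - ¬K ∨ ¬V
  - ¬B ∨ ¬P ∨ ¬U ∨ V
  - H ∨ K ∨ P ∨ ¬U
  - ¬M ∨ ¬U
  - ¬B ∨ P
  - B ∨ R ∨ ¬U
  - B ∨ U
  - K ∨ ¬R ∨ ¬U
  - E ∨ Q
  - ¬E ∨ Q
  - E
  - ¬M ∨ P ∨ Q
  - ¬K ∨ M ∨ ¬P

Case M = True:
  (U) forces U = True.
  Clause (¬M ∨ ¬U) is falsified — contradiction.
Case M = False:
  Clause (M) is falsified — contradiction.
Both cases fail, so the formula is unsatisfiable.

The formula is unsatisfiable.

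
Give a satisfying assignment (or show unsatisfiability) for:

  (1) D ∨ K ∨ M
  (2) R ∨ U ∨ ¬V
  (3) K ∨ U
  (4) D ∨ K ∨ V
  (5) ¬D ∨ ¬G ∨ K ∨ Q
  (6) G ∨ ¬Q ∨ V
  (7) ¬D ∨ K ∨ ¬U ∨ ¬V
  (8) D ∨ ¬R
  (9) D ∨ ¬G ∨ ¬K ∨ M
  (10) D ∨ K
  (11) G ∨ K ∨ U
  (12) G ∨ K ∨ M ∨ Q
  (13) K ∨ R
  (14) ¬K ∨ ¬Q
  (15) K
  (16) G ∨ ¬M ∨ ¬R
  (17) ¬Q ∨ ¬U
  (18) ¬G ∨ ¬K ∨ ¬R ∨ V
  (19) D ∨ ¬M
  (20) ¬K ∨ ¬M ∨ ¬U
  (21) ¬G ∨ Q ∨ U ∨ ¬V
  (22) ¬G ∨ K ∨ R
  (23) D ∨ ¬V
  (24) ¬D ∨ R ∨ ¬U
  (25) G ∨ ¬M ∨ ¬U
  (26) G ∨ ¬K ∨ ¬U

R: False; D: True; V: False; M: False; U: False; G: False; K: True; Q: False

Unit clause (K) forces K = True.
In (¬K ∨ ¬Q) only ¬Q is left, so Q = False.
Set R = False.
Set D = True.
  then (¬D ∨ R ∨ ¬U) forces U = False.
  then (R ∨ U ∨ ¬V) forces V = False.
Set M = False.
Set G = False.
All clauses satisfied.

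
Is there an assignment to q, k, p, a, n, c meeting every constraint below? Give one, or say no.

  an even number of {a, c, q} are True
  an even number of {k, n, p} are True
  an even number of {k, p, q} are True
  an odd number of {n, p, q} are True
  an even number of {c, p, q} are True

q = False; k = True; p = True; a = True; n = False; c = True

{a, c, q}: 2 true → even ✓
{k, n, p}: 2 true → even ✓
{k, p, q}: 2 true → even ✓
{n, p, q}: 1 true → odd ✓
{c, p, q}: 2 true → even ✓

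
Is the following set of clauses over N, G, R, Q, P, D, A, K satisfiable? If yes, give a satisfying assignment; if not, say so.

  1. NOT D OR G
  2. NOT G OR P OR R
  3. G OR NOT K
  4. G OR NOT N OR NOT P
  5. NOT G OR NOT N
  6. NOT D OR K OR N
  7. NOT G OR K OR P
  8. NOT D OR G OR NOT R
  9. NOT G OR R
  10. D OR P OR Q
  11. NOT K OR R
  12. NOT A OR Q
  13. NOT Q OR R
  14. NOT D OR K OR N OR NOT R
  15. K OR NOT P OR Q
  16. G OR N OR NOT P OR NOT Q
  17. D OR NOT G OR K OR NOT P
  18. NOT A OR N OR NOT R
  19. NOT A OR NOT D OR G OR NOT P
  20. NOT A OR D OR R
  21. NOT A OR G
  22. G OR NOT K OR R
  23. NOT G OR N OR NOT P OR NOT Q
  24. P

Unit clause (P) forces P = True.
Try N = True:
  (G OR NOT N OR NOT P) forces G = True.
  clause (NOT G OR NOT N) is falsified — backtrack.
So N = False.
Set G = True.
  then (NOT G OR R) forces R = True.
  then (NOT A OR N OR NOT R) forces A = False.
  then (NOT G OR N OR NOT P OR NOT Q) forces Q = False.
  then (K OR NOT P OR Q) forces K = True.
Set D = True.
All clauses satisfied.

N=F; G=T; R=T; Q=F; P=T; D=T; A=F; K=T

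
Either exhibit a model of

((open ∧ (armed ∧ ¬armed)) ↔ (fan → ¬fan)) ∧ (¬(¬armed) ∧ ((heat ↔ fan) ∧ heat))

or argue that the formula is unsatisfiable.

heat = True, armed = True, open = False, fan = True

  (open ∧ (armed ∧ ¬armed)) ↔ (fan → ¬fan) = True
    open ∧ (armed ∧ ¬armed) = False
      armed ∧ ¬armed = False
        ¬armed = False
    fan → ¬fan = False
      ¬fan = False
  ¬(¬armed) ∧ ((heat ↔ fan) ∧ heat) = True
    ¬(¬armed) = True
      ¬armed = False
    (heat ↔ fan) ∧ heat = True
      heat ↔ fan = True
Both conjuncts True, so the formula holds.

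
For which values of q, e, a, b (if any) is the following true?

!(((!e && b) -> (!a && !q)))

q = False, e = False, a = True, b = True

  !(((!e && b) -> (!a && !q))) = True
    (!e && b) -> (!a && !q) = False
      !e && b = True
        !e = True
      !a && !q = False
        !a = False
        !q = True
The formula evaluates to True.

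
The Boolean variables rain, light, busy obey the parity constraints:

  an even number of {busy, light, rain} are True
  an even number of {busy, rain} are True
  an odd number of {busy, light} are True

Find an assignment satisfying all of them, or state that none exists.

rain = True, light = False, busy = True

{busy, light, rain}: 2 true → even ✓
{busy, rain}: 2 true → even ✓
{busy, light}: 1 true → odd ✓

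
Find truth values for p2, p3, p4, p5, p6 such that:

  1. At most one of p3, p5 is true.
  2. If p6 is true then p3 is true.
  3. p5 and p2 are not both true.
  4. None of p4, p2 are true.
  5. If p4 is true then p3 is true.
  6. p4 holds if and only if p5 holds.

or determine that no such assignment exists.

p2=F; p3=F; p4=F; p5=F; p6=F

  (1) {p3, p5}: 0 true — at most one ✓
  (2) p6=F ⇒ p3: vacuous ✓
  (3) p5=F, p2=F — not both ✓
  (4) {p4, p2}: 0 true — none ✓
  (5) p4=F ⇒ p3: vacuous ✓
  (6) p4=F, p5=F — same ✓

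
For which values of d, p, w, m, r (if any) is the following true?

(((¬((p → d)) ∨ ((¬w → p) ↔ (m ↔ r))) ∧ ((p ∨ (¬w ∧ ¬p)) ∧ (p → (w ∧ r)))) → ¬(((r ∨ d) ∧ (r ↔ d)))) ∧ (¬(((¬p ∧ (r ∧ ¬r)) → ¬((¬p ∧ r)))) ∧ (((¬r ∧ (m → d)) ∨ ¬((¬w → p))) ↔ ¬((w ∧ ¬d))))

The conjunct ¬(((¬p ∧ (r ∧ ¬r)) → ¬((¬p ∧ r)))) is unsatisfiable on its own:
  p=F, r=F: evaluates to False.
  p=F, r=T: evaluates to False.
  p=T, r=F: evaluates to False.
  p=T, r=T: evaluates to False.
So the whole conjunction is unsatisfiable.

Unsatisfiable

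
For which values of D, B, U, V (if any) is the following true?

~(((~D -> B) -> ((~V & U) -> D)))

D = False, B = True, U = True, V = False

  ~(((~D -> B) -> ((~V & U) -> D))) = True
    (~D -> B) -> ((~V & U) -> D) = False
      ~D -> B = True
        ~D = True
      (~V & U) -> D = False
        ~V & U = True
          ~V = True
The formula evaluates to True.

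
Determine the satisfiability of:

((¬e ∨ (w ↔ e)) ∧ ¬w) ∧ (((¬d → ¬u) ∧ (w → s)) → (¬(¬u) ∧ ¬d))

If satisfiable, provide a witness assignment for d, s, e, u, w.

d = False; s = True; e = False; u = True; w = False

  (¬e ∨ (w ↔ e)) ∧ ¬w = True
    ¬e ∨ (w ↔ e) = True
      ¬e = True
      w ↔ e = True
    ¬w = True
  ((¬d → ¬u) ∧ (w → s)) → (¬(¬u) ∧ ¬d) = True
    (¬d → ¬u) ∧ (w → s) = False
      ¬d → ¬u = False
        ¬d = True
        ¬u = False
      w → s = True
    ¬(¬u) ∧ ¬d = True
      ¬(¬u) = True
        ¬u = False
      ¬d = True
Both conjuncts True, so the formula holds.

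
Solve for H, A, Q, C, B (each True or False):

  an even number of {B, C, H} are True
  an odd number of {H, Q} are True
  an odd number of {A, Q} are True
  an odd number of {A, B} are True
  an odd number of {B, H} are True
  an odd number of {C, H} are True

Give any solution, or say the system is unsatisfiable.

H = False; A = False; Q = True; C = True; B = True

{B, C, H}: 2 true → even ✓
{H, Q}: 1 true → odd ✓
{A, Q}: 1 true → odd ✓
{A, B}: 1 true → odd ✓
{B, H}: 1 true → odd ✓
{C, H}: 1 true → odd ✓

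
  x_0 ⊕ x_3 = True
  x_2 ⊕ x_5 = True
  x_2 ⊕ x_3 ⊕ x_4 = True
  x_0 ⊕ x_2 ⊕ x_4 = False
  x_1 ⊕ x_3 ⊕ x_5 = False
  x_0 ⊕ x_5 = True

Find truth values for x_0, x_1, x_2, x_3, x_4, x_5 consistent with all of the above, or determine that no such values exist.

x_0 = True; x_1 = False; x_2 = True; x_3 = False; x_4 = False; x_5 = False

x_0 ⊕ x_3 = T ⊕ F = True ✓
x_2 ⊕ x_5 = T ⊕ F = True ✓
x_2 ⊕ x_3 ⊕ x_4 = T ⊕ F ⊕ F = True ✓
x_0 ⊕ x_2 ⊕ x_4 = T ⊕ T ⊕ F = False ✓
x_1 ⊕ x_3 ⊕ x_5 = F ⊕ F ⊕ F = False ✓
x_0 ⊕ x_5 = T ⊕ F = True ✓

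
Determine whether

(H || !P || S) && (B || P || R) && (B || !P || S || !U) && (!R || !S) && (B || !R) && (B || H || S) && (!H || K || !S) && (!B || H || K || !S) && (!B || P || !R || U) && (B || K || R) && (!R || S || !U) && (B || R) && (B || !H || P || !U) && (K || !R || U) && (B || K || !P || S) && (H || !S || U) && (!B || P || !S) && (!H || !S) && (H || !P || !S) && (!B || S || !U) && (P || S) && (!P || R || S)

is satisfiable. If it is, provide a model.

R: True; U: False; H: True; B: True; K: True; S: False; P: True

Set R = True.
  then (!R || !S) forces S = False.
  then (B || !R) forces B = True.
  then (!R || S || !U) forces U = False.
  then (K || !R || U) forces K = True.
  then (P || S) forces P = True.
  then (H || !P || S) forces H = True.
All clauses satisfied.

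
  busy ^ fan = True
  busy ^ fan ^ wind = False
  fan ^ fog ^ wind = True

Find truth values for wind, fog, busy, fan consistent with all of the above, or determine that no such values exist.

wind=T, fog=F, busy=T, fan=F

busy ^ fan = T ^ F = True ✓
busy ^ fan ^ wind = T ^ F ^ T = False ✓
fan ^ fog ^ wind = F ^ F ^ T = True ✓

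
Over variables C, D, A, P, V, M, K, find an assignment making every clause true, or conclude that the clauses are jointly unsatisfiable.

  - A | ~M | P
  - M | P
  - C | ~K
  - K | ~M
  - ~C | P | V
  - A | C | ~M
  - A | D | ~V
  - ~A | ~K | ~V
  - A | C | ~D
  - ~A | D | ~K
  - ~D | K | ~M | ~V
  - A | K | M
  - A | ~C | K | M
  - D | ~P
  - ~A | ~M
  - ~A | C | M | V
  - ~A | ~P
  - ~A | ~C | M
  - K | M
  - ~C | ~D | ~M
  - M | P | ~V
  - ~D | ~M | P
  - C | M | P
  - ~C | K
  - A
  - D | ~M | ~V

Case A = True:
  (~A | ~M) forces M = False.
  (M | P) forces P = True.
  Clause (~A | ~P) is falsified — contradiction.
Case A = False:
  Clause (A) is falsified — contradiction.
Both cases fail, so the formula is unsatisfiable.

Unsatisfiable — no assignment works.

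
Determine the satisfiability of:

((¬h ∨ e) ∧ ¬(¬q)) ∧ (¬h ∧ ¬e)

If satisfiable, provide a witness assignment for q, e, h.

q=T, e=F, h=F

  (¬h ∨ e) ∧ ¬(¬q) = True
    ¬h ∨ e = True
      ¬h = True
    ¬(¬q) = True
      ¬q = False
  ¬h ∧ ¬e = True
    ¬h = True
    ¬e = True
Both conjuncts True, so the formula holds.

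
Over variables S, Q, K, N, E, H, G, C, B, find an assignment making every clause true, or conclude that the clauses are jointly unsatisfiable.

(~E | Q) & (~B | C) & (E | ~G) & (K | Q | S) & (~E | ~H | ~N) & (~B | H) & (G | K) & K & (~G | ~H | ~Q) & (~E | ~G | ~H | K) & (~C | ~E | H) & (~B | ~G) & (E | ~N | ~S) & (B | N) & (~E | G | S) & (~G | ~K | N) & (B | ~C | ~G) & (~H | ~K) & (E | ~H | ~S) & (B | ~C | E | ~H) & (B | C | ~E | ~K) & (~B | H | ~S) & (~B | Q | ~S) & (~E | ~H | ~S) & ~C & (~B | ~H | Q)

S = False; Q = True; K = True; N = True; E = False; H = False; G = False; C = False; B = False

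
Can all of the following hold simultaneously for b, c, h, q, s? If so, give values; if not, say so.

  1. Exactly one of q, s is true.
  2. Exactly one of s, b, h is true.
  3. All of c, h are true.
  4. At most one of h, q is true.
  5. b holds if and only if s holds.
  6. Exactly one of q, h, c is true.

The formula is unsatisfiable.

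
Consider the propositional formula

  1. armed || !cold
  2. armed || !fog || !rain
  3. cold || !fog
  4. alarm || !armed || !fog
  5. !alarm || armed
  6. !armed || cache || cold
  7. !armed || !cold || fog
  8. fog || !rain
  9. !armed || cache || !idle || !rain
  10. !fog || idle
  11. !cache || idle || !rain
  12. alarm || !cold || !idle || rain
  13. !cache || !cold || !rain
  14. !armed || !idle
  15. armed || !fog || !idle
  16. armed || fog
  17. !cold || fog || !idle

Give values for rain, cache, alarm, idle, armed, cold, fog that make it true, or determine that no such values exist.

rain = False, cache = True, alarm = True, idle = False, armed = True, cold = False, fog = False

Set rain = False.
Set cache = True.
Set alarm = True.
  then (!alarm || armed) forces armed = True.
  then (!armed || !idle) forces idle = False.
  then (!fog || idle) forces fog = False.
  then (!armed || !cold || fog) forces cold = False.
All clauses satisfied.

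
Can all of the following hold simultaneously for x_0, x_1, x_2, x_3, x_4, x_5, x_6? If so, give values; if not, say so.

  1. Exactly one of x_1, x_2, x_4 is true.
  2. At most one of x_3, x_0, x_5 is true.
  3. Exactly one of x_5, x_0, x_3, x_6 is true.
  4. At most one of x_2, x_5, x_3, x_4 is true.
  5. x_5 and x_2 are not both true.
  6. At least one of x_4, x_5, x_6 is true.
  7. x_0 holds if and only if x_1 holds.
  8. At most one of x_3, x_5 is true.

x_0=F, x_1=F, x_2=T, x_3=F, x_4=F, x_5=F, x_6=T

  (1) {x_1, x_2, x_4}: 1 true — exactly one ✓
  (2) {x_3, x_0, x_5}: 0 true — at most one ✓
  (3) {x_5, x_0, x_3, x_6}: 1 true — exactly one ✓
  (4) {x_2, x_5, x_3, x_4}: 1 true — at most one ✓
  (5) x_5=F, x_2=T — not both ✓
  (6) {x_4, x_5, x_6}: 1 true — at least one ✓
  (7) x_0=F, x_1=F — same ✓
  (8) {x_3, x_5}: 0 true — at most one ✓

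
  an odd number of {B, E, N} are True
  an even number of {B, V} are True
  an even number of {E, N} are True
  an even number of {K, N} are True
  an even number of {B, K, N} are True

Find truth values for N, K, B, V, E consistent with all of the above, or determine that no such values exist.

The formula is unsatisfiable.

Adding constraints 1, 3, 4, 5 mod 2: every variable appears an even number of times on the left, so the left side is 0.
But the right sides sum to 1 (mod 2). 0 ≠ 1 — the system is inconsistent.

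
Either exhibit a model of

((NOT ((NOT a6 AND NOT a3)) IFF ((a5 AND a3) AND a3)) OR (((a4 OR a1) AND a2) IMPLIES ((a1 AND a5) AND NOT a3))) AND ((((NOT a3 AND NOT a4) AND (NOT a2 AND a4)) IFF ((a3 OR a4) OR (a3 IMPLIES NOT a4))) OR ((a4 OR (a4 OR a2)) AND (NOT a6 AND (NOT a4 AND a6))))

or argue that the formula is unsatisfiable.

Unsatisfiable — no assignment works.

The conjunct (((NOT a3 AND NOT a4) AND (NOT a2 AND a4)) IFF ((a3 OR a4) OR (a3 IMPLIES NOT a4))) OR ((a4 OR (a4 OR a2)) AND (NOT a6 AND (NOT a4 AND a6))) is unsatisfiable on its own:
  a4 = True: this becomes (False IFF True) OR (True AND False) = False.
  a4 = False: simplifies to a2 AND (NOT a6 AND a6).
    a6 = True: the conjunct NOT a6 is False.
    a6 = False: the conjunct a6 is False.
So the whole conjunction is unsatisfiable.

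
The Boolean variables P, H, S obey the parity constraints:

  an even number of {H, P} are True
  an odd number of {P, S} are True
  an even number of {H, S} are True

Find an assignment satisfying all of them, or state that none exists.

Adding constraints 1, 2, 3 mod 2: every variable appears an even number of times on the left, so the left side is 0.
But the right sides sum to 1 (mod 2). 0 ≠ 1 — the system is inconsistent.

UNSATISFIABLE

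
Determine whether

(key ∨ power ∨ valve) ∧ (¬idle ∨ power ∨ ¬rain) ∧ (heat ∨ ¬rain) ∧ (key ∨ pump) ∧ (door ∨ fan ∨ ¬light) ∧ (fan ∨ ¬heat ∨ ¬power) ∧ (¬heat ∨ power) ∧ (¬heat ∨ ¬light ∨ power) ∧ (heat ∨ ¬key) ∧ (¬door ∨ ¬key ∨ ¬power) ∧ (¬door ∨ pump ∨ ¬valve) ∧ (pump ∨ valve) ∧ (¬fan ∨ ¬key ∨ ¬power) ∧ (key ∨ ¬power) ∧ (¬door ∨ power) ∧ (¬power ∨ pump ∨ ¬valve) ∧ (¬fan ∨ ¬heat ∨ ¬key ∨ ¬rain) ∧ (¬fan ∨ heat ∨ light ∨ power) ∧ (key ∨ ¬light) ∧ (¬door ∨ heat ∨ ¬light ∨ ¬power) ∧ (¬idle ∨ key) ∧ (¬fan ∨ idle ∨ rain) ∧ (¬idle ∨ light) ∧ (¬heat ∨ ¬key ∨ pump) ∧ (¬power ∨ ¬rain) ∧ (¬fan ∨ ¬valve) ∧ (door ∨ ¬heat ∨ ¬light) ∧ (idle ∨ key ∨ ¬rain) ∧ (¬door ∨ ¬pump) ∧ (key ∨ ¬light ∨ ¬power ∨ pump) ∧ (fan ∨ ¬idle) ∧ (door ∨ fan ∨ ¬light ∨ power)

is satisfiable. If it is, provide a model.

valve: True; door: False; pump: True; key: False; rain: False; idle: False; heat: False; power: False; fan: False; light: False

Set valve = True.
  then (¬fan ∨ ¬valve) forces fan = False.
  then (fan ∨ ¬idle) forces idle = False.
Set door = False.
  then (door ∨ fan ∨ ¬light) forces light = False.
Try pump = False:
  (key ∨ pump) forces key = True.
  (heat ∨ ¬key) forces heat = True.
  clause (¬heat ∨ ¬key ∨ pump) is falsified — backtrack.
So pump = True.
Set key = False.
  then (key ∨ ¬power) forces power = False.
  then (idle ∨ key ∨ ¬rain) forces rain = False.
  then (¬heat ∨ power) forces heat = False.
All clauses satisfied.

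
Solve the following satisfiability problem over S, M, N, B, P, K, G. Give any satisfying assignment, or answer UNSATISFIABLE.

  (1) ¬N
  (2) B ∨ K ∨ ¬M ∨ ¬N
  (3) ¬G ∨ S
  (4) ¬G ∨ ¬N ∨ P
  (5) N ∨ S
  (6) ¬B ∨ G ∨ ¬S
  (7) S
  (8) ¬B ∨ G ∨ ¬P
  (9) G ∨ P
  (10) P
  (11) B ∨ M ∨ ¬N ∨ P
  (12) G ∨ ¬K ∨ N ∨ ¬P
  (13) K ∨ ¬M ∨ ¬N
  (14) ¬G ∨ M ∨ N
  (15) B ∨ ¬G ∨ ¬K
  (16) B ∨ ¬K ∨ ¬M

Unit clause (¬N) forces N = False.
In (N ∨ S) only S is left, so S = True.
Unit clause (P) forces P = True.
Set M = True.
Set B = False.
  then (B ∨ ¬K ∨ ¬M) forces K = False.
Set G = True.
All clauses satisfied.

S = True, M = True, N = False, B = False, P = True, K = False, G = True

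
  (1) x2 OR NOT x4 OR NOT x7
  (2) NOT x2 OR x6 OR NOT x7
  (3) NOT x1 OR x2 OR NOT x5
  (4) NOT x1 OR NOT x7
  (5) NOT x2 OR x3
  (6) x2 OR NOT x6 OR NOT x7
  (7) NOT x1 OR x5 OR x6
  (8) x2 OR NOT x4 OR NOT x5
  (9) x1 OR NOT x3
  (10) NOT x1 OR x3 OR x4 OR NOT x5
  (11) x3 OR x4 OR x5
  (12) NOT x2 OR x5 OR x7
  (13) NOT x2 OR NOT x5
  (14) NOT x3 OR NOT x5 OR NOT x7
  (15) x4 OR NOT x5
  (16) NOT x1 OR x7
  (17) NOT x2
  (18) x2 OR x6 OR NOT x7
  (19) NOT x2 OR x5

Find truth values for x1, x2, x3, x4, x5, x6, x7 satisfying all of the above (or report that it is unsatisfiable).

x1: False; x2: False; x3: False; x4: True; x5: False; x6: True; x7: False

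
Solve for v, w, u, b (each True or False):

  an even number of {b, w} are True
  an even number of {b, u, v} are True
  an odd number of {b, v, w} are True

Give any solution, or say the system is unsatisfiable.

v = True, w = False, u = True, b = False

{b, w}: 0 true → even ✓
{b, u, v}: 2 true → even ✓
{b, v, w}: 1 true → odd ✓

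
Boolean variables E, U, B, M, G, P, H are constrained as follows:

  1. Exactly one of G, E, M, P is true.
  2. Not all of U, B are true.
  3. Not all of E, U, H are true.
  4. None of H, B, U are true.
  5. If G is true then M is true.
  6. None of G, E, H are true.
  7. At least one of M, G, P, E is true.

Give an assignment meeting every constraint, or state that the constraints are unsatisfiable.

E: False; U: False; B: False; M: True; G: False; P: False; H: False

  (1) {G, E, M, P}: 1 true — exactly one ✓
  (2) {U, B}: 0/2 true — not all ✓
  (3) {E, U, H}: 0/3 true — not all ✓
  (4) {H, B, U}: 0 true — none ✓
  (5) G=F ⇒ M: vacuous ✓
  (6) {G, E, H}: 0 true — none ✓
  (7) {M, G, P, E}: 1 true — at least one ✓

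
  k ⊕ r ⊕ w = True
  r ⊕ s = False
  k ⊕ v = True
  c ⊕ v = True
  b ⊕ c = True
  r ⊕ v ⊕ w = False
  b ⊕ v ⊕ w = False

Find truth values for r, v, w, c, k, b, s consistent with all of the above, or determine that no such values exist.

r = False; v = False; w = False; c = True; k = True; b = False; s = False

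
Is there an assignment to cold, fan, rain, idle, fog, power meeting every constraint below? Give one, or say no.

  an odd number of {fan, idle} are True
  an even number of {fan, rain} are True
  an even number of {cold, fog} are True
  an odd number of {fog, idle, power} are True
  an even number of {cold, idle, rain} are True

cold=T, fan=T, rain=T, idle=F, fog=T, power=F

{fan, idle}: 1 true → odd ✓
{fan, rain}: 2 true → even ✓
{cold, fog}: 2 true → even ✓
{fog, idle, power}: 1 true → odd ✓
{cold, idle, rain}: 2 true → even ✓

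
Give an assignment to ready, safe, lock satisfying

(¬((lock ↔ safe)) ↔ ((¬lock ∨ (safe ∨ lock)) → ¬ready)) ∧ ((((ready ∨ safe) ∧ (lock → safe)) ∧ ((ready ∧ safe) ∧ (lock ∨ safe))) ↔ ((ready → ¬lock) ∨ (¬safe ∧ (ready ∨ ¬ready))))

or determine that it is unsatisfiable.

Unsatisfiable — no assignment works.

Case ready = True: the formula simplifies to (¬((lock ↔ safe)) ↔ ¬((¬lock ∨ (safe ∨ lock)))) ∧ (((lock → safe) ∧ (safe ∧ (lock ∨ safe))) ↔ (¬lock ∨ ¬safe)).
  safe = True: simplifies to lock ∧ ¬lock.
    lock = True: the conjunct ¬lock is False.
    lock = False: the conjunct lock is False.
  safe = False: the conjunct ((lock → safe) ∧ (safe ∧ (lock ∨ safe))) ↔ (¬lock ∨ ¬safe) becomes (¬lock ∧ False) ↔ (¬lock ∨ True) = False.
Case ready = False: the conjunct (((ready ∨ safe) ∧ (lock → safe)) ∧ ((ready ∧ safe) ∧ (lock ∨ safe))) ↔ ((ready → ¬lock) ∨ (¬safe ∧ (ready ∨ ¬ready))) becomes ((safe ∧ (lock → safe)) ∧ False) ↔ (True ∨ ¬safe) = False.
Both cases fail — unsatisfiable.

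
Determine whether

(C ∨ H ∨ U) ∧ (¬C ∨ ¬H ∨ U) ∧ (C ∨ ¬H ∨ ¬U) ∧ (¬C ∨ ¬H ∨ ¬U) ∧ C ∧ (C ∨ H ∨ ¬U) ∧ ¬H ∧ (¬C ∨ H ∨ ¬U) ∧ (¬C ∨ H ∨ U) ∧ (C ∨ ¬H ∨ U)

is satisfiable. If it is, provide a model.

Case C = True:
  (¬H) forces H = False.
  (¬C ∨ H ∨ ¬U) forces U = False.
  Clause (¬C ∨ H ∨ U) is falsified — contradiction.
Case C = False:
  Clause (C) is falsified — contradiction.
Both cases fail, so the formula is unsatisfiable.

UNSATISFIABLE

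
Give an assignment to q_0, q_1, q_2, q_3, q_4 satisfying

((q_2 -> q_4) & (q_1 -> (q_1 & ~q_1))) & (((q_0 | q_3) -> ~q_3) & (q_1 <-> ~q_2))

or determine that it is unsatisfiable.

q_0=T, q_1=F, q_2=T, q_3=F, q_4=T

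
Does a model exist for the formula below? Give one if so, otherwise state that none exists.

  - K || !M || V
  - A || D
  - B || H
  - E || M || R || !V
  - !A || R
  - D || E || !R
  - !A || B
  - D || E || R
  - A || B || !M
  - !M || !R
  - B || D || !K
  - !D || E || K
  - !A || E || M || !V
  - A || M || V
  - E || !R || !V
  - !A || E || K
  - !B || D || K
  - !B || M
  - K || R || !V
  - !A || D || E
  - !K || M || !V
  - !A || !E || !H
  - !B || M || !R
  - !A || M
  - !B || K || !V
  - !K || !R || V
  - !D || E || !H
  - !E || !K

Set E = False.
Set V = True.
  then (E || !R || !V) forces R = False.
  then (K || R || !V) forces K = True.
  then (!K || M || !V) forces M = True.
  then (!A || R) forces A = False.
  then (D || E || R) forces D = True.
  then (A || B || !M) forces B = True.
  then (!D || E || !H) forces H = False.
All clauses satisfied.

E = False; V = True; A = False; R = False; M = True; B = True; H = False; D = True; K = True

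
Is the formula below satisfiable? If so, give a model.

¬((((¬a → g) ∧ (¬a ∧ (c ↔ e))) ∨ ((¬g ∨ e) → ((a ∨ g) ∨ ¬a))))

The formula is unsatisfiable.

Case a = True: the formula becomes ¬((False ∨ True)) = False.
Case a = False: the formula becomes ¬(((g ∧ (c ↔ e)) ∨ True)) = False.
Both cases fail — unsatisfiable.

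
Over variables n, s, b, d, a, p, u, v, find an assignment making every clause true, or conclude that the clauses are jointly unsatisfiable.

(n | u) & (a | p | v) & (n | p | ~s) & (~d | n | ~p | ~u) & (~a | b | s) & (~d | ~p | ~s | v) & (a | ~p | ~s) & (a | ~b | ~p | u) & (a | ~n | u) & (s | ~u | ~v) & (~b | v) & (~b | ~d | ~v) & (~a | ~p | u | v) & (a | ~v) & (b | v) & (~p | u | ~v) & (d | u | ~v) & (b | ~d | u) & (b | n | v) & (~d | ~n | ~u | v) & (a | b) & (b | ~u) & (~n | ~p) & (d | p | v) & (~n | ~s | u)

n=T; s=T; b=T; d=F; a=T; p=F; u=T; v=T

Set n = True.
  then (~n | ~p) forces p = False.
Set s = True.
  then (~n | ~s | u) forces u = True.
  then (b | ~u) forces b = True.
  then (~b | v) forces v = True.
  then (~b | ~d | ~v) forces d = False.
  then (a | ~v) forces a = True.
All clauses satisfied.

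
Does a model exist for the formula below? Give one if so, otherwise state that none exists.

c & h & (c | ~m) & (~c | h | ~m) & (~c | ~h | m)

Unit clause (c) forces c = True.
Unit clause (h) forces h = True.
In (~c | ~h | m) only m is left, so m = True.
Check each clause:
  (c): c holds.
  (h): h holds.
  (c | ~m): c holds.
  (~c | h | ~m): h holds.
  (~c | ~h | m): m holds.
All clauses satisfied.

m=T, h=T, c=T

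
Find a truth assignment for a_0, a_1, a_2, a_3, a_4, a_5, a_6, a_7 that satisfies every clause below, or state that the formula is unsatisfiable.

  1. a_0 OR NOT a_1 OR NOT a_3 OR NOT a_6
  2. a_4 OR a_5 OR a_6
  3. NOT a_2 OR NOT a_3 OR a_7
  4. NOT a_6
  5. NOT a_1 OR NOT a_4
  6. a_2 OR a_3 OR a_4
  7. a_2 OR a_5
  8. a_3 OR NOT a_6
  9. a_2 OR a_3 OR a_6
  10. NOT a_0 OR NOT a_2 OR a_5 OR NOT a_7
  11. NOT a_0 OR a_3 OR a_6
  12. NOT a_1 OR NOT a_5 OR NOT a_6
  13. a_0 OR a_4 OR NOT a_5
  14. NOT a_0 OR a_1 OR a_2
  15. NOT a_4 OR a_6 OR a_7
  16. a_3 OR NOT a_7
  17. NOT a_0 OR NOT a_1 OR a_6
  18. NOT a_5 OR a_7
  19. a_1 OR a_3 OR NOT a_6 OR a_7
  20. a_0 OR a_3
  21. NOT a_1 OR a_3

a_0 = False, a_1 = False, a_2 = False, a_3 = True, a_4 = True, a_5 = True, a_6 = False, a_7 = True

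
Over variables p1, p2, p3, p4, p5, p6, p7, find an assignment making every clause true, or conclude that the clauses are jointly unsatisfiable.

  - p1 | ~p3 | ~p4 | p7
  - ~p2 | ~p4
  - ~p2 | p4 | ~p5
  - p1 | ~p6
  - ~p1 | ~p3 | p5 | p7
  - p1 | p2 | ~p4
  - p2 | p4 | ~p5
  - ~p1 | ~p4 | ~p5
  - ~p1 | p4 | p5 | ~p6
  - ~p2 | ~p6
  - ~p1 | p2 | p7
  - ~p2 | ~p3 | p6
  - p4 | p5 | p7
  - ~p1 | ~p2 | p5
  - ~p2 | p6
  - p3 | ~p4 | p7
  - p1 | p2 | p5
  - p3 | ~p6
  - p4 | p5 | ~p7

p1: True; p2: False; p3: True; p4: True; p5: False; p6: False; p7: True

Try p1 = False:
  (p1 | ~p6) forces p6 = False.
  (~p2 | p6) forces p2 = False.
  (p1 | p2 | ~p4) forces p4 = False.
  (p2 | p4 | ~p5) forces p5 = False.
  clause (p1 | p2 | p5) is falsified — backtrack.
So p1 = True.
Try p2 = True:
  (~p2 | ~p4) forces p4 = False.
  (~p2 | p4 | ~p5) forces p5 = False.
  clause (~p1 | ~p2 | p5) is falsified — backtrack.
So p2 = False.
  then (~p1 | p2 | p7) forces p7 = True.
Set p3 = True.
Set p4 = True.
  then (~p1 | ~p4 | ~p5) forces p5 = False.
Set p6 = False.
All clauses satisfied.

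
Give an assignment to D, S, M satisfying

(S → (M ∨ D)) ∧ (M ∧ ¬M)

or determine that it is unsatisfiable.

Case M = True: the conjunct ¬M is False.
Case M = False: the conjunct M is False.
Both cases fail — unsatisfiable.

No satisfying assignment exists.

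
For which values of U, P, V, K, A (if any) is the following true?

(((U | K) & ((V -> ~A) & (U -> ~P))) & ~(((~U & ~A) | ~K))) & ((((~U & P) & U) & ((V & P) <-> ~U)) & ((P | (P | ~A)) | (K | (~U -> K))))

No satisfying assignment exists.

Case U = True: the conjunct ~U is False.
Case U = False: the conjunct U is False.
Both cases fail — unsatisfiable.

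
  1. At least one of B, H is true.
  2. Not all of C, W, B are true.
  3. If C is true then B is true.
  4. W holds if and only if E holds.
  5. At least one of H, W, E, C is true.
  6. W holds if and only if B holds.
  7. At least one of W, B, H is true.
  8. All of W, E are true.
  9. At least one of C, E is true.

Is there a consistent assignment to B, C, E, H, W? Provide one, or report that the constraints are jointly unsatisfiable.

B: True, C: False, E: True, H: False, W: True

  (1) {B, H}: 1 true — at least one ✓
  (2) {C, W, B}: 2/3 true — not all ✓
  (3) C=F ⇒ B: vacuous ✓
  (4) W=T, E=T — same ✓
  (5) {H, W, E, C}: 2 true — at least one ✓
  (6) W=T, B=T — same ✓
  (7) {W, B, H}: 2 true — at least one ✓
  (8) {W, E}: all 2 true ✓
  (9) {C, E}: 1 true — at least one ✓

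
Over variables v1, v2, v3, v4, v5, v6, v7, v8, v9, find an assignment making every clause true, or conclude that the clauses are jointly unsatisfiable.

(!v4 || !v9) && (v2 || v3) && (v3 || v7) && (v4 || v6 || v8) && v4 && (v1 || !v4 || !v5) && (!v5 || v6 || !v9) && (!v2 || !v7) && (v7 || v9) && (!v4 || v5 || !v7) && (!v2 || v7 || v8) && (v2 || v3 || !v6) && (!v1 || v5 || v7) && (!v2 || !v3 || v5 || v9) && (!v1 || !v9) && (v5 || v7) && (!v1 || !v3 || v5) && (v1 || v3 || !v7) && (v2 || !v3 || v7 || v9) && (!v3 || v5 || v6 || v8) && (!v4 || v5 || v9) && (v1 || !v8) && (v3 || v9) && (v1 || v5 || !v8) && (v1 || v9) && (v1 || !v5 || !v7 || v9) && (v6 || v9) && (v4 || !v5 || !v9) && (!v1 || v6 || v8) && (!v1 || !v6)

The formula is unsatisfiable.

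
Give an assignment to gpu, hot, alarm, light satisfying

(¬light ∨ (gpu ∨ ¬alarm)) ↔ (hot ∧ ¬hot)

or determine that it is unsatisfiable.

gpu: False, hot: True, alarm: True, light: True

  (¬light ∨ (gpu ∨ ¬alarm)) ↔ (hot ∧ ¬hot) = True
    ¬light ∨ (gpu ∨ ¬alarm) = False
      ¬light = False
      gpu ∨ ¬alarm = False
        ¬alarm = False
    hot ∧ ¬hot = False
      ¬hot = False
The formula evaluates to True.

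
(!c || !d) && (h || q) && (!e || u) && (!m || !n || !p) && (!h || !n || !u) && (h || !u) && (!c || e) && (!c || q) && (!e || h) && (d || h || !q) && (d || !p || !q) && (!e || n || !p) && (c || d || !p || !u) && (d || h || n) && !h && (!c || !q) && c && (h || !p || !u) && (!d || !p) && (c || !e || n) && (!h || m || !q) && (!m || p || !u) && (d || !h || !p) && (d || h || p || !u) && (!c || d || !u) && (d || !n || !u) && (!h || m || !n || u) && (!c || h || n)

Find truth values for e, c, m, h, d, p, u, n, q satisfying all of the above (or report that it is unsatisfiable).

No satisfying assignment exists.

Case e = True:
  (!e || u) forces u = True.
  (h || !u) forces h = True.
  Clause (!h) is falsified — contradiction.
Case e = False:
  (!c || e) forces c = False.
  Clause (c) is falsified — contradiction.
Both cases fail, so the formula is unsatisfiable.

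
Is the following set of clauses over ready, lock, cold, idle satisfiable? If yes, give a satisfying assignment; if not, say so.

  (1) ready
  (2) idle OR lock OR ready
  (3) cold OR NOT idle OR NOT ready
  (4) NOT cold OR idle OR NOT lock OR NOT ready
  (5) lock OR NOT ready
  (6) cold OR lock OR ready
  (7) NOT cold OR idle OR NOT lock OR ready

ready = True, lock = True, cold = True, idle = True

Unit clause (ready) forces ready = True.
In (lock OR NOT ready) only lock is left, so lock = True.
Set cold = True.
  then (NOT cold OR idle OR NOT lock OR NOT ready) forces idle = True.
Check each clause:
  (ready): ready holds.
  (idle OR lock OR ready): idle holds.
  (cold OR NOT idle OR NOT ready): cold holds.
  (NOT cold OR idle OR NOT lock OR NOT ready): idle holds.
  (lock OR NOT ready): lock holds.
  (cold OR lock OR ready): cold holds.
  (NOT cold OR idle OR NOT lock OR ready): idle holds.
All clauses satisfied.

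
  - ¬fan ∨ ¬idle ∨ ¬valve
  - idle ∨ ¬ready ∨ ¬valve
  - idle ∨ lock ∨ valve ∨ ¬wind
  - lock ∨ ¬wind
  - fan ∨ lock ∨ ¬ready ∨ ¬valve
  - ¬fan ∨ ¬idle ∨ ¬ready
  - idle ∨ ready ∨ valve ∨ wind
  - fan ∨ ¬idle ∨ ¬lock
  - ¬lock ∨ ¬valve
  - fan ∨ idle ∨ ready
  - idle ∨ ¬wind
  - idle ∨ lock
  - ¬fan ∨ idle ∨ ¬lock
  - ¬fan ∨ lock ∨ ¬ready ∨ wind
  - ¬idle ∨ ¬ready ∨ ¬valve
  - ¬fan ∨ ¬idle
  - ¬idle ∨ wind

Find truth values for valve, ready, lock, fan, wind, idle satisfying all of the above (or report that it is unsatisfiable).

valve: False, ready: True, lock: True, fan: False, wind: False, idle: False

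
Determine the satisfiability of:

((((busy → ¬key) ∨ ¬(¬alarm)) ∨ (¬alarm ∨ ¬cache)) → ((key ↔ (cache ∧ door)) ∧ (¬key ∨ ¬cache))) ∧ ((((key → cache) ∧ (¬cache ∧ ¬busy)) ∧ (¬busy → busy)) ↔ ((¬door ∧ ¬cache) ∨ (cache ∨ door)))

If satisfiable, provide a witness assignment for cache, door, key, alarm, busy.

The formula is unsatisfiable.

The conjunct (((key → cache) ∧ (¬cache ∧ ¬busy)) ∧ (¬busy → busy)) ↔ ((¬door ∧ ¬cache) ∨ (cache ∨ door)) is unsatisfiable on its own:
  cache = True: this becomes (False ∧ (¬busy → busy)) ↔ (False ∨ True) = False.
  cache = False: simplifies to ((¬key ∧ ¬busy) ∧ (¬busy → busy)) ↔ (¬door ∨ door).
    busy = True: simplifies to ¬((¬door ∨ door)).
      door = True: this becomes ¬((False ∨ True)) = False.
      door = False: this becomes ¬((True ∨ False)) = False.
    busy = False: simplifies to ¬((¬door ∨ door)).
      door = True: this becomes ¬((False ∨ True)) = False.
      door = False: this becomes ¬((True ∨ False)) = False.
So the whole conjunction is unsatisfiable.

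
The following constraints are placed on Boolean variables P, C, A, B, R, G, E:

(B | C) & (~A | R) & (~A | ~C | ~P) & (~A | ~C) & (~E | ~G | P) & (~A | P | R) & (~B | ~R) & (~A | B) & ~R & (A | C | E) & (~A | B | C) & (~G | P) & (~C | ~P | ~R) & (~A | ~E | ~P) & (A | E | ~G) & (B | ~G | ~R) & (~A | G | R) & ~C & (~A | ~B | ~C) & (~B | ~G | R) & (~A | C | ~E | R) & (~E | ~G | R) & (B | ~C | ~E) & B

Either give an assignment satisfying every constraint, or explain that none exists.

P = True, C = False, A = False, B = True, R = False, G = False, E = True

Unit clause (~R) forces R = False.
Unit clause (~C) forces C = False.
Unit clause (B) forces B = True.
In (~A | R) only ~A is left, so A = False.
In (A | C | E) only E is left, so E = True.
In (~B | ~G | R) only ~G is left, so G = False.
Set P = True.
All clauses satisfied.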